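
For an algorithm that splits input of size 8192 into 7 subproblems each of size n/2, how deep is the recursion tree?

For divide and conquer with division factor 2:

Problem sizes at each level:
Level 0: 8192
Level 1: 4096
Level 2: 2048
Level 3: 1024
Level 4: 512
Level 5: 256
Level 6: 128
Level 7: 64
Level 8: 32
Level 9: 16
Level 10: 8
Level 11: 4
Level 12: 2
Level 13: 1

The root is level 0 and the size-1 base case is level 13 (the tree spans levels 0 through 13, i.e. 14 levels counting the root), so the depth is the number of divisions: log_2(8192) = 13

The recursion tree depth is log_2(8192) = 13. At each level, the problem size is divided by 2, so it takes 13 divisions to reduce to a base case of size 1. The algorithm makes 7 recursive calls at each level.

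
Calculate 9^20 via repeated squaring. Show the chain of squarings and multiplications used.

Computing 9^20 by squaring (build up from 9^1; each line after the first costs one multiplication):

9^1 = 9
9^2 = (9^1)^2 = 9^2 = 81
9^4 = (9^2)^2 = 81^2 = 6561
9^5 = 9 * 9^4 = 9 * 6561 = 59049
9^10 = (9^5)^2 = 59049^2 = 3486784401
9^20 = (9^10)^2 = 3486784401^2 = 12157665459056928801

Result: 12157665459056928801
Multiplications needed: 5 (5 lines after 9^1)

9^20 = 12157665459056928801. Using exponentiation by squaring, this requires 5 multiplications. The key idea: if the exponent is even, square the half-power; if odd, multiply by the base once.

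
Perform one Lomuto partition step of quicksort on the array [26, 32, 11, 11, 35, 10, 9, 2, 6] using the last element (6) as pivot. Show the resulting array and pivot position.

Lomuto partition with pivot = 6:

Initial array: [26, 32, 11, 11, 35, 10, 9, 2, 6]

arr[0]=26 > 6: no swap
arr[1]=32 > 6: no swap
arr[2]=11 > 6: no swap
arr[3]=11 > 6: no swap
arr[4]=35 > 6: no swap
arr[5]=10 > 6: no swap
arr[6]=9 > 6: no swap
arr[7]=2 <= 6: swap with position 0, array becomes [2, 32, 11, 11, 35, 10, 9, 26, 6]

Place pivot at position 1: [2, 6, 11, 11, 35, 10, 9, 26, 32]
Pivot position: 1

After partitioning with pivot 6, the array becomes [2, 6, 11, 11, 35, 10, 9, 26, 32]. The pivot is placed at index 1. All elements to the left of the pivot are <= 6, and all elements to the right are > 6.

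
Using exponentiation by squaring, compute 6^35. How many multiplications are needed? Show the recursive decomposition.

Computing 6^35 by squaring (build up from 6^1; each line after the first costs one multiplication):

6^1 = 6
6^2 = (6^1)^2 = 6^2 = 36
6^4 = (6^2)^2 = 36^2 = 1296
6^8 = (6^4)^2 = 1296^2 = 1679616
6^16 = (6^8)^2 = 1679616^2 = 2821109907456
6^17 = 6 * 6^16 = 6 * 2821109907456 = 16926659444736
6^34 = (6^17)^2 = 16926659444736^2 = 286511799958070431838109696
6^35 = 6 * 6^34 = 6 * 286511799958070431838109696 = 1719070799748422591028658176

Result: 1719070799748422591028658176
Multiplications needed: 7 (7 lines after 6^1)

6^35 = 1719070799748422591028658176. Using exponentiation by squaring, this requires 7 multiplications. The key idea: if the exponent is even, square the half-power; if odd, multiply by the base once.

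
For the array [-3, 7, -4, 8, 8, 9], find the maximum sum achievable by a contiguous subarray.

Using Kadane's algorithm on [-3, 7, -4, 8, 8, 9]:

Scanning through the array:
Position 1 (value 7): max_ending_here = 7, max_so_far = 7
Position 2 (value -4): max_ending_here = 3, max_so_far = 7
Position 3 (value 8): max_ending_here = 11, max_so_far = 11
Position 4 (value 8): max_ending_here = 19, max_so_far = 19
Position 5 (value 9): max_ending_here = 28, max_so_far = 28

Maximum subarray: [7, -4, 8, 8, 9]
Maximum sum: 28

The maximum subarray is [7, -4, 8, 8, 9] with sum 28. This subarray runs from index 1 to index 5.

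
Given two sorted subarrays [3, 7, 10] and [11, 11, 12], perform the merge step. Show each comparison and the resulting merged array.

Merging process:

Compare 3 vs 11: take 3 from left. Merged: [3]
Compare 7 vs 11: take 7 from left. Merged: [3, 7]
Compare 10 vs 11: take 10 from left. Merged: [3, 7, 10]
Append remaining from right: [11, 11, 12]. Merged: [3, 7, 10, 11, 11, 12]

Final merged array: [3, 7, 10, 11, 11, 12]
Total comparisons: 3

The merged array is [3, 7, 10, 11, 11, 12], requiring 3 comparisons. The merge step runs in O(n) time where n is the total number of elements.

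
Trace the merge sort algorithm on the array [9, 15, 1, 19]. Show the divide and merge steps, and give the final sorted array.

Merge sort trace:

Split: [9, 15, 1, 19] -> [9, 15] and [1, 19]
  Split: [9, 15] -> [9] and [15]
  Merge: [9] + [15] -> [9, 15]
  Split: [1, 19] -> [1] and [19]
  Merge: [1] + [19] -> [1, 19]
Merge: [9, 15] + [1, 19] -> [1, 9, 15, 19]

Final sorted array: [1, 9, 15, 19]

The merge sort proceeds by recursively splitting the array and merging sorted halves.
After all merges, the sorted array is [1, 9, 15, 19].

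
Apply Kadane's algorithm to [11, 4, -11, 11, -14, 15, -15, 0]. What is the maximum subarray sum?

Using Kadane's algorithm on [11, 4, -11, 11, -14, 15, -15, 0]:

Scanning through the array:
Position 1 (value 4): max_ending_here = 15, max_so_far = 15
Position 2 (value -11): max_ending_here = 4, max_so_far = 15
Position 3 (value 11): max_ending_here = 15, max_so_far = 15
Position 4 (value -14): max_ending_here = 1, max_so_far = 15
Position 5 (value 15): max_ending_here = 16, max_so_far = 16
Position 6 (value -15): max_ending_here = 1, max_so_far = 16
Position 7 (value 0): max_ending_here = 1, max_so_far = 16

Maximum subarray: [11, 4, -11, 11, -14, 15]
Maximum sum: 16

The maximum subarray is [11, 4, -11, 11, -14, 15] with sum 16. This subarray runs from index 0 to index 5.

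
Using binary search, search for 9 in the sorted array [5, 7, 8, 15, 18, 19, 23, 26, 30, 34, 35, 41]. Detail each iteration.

Binary search for 9 in [5, 7, 8, 15, 18, 19, 23, 26, 30, 34, 35, 41]:

lo=0, hi=11, mid=5, arr[mid]=19 -> 19 > 9, search left half
lo=0, hi=4, mid=2, arr[mid]=8 -> 8 < 9, search right half
lo=3, hi=4, mid=3, arr[mid]=15 -> 15 > 9, search left half
lo=3 > hi=2, target 9 not found

Binary search determines that 9 is not in the array after 3 comparisons. The search space was exhausted without finding the target.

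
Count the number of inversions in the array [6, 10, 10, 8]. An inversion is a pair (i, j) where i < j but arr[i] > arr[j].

Finding inversions in [6, 10, 10, 8]:

(1, 3): arr[1]=10 > arr[3]=8
(2, 3): arr[2]=10 > arr[3]=8

Total inversions: 2

The array has 2 inversion(s): (1,3), (2,3). Each pair (i,j) satisfies i < j and arr[i] > arr[j].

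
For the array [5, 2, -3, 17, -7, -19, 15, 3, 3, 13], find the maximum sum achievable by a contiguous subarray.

Using Kadane's algorithm on [5, 2, -3, 17, -7, -19, 15, 3, 3, 13]:

Scanning through the array:
Position 1 (value 2): max_ending_here = 7, max_so_far = 7
Position 2 (value -3): max_ending_here = 4, max_so_far = 7
Position 3 (value 17): max_ending_here = 21, max_so_far = 21
Position 4 (value -7): max_ending_here = 14, max_so_far = 21
Position 5 (value -19): max_ending_here = -5, max_so_far = 21
Position 6 (value 15): max_ending_here = 15, max_so_far = 21
Position 7 (value 3): max_ending_here = 18, max_so_far = 21
Position 8 (value 3): max_ending_here = 21, max_so_far = 21
Position 9 (value 13): max_ending_here = 34, max_so_far = 34

Maximum subarray: [15, 3, 3, 13]
Maximum sum: 34

The maximum subarray is [15, 3, 3, 13] with sum 34. This subarray runs from index 6 to index 9.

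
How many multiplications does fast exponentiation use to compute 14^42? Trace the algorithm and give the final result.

Computing 14^42 by squaring (build up from 14^1; each line after the first costs one multiplication):

14^1 = 14
14^2 = (14^1)^2 = 14^2 = 196
14^4 = (14^2)^2 = 196^2 = 38416
14^5 = 14 * 14^4 = 14 * 38416 = 537824
14^10 = (14^5)^2 = 537824^2 = 289254654976
14^20 = (14^10)^2 = 289254654976^2 = 83668255425284801560576
14^21 = 14 * 14^20 = 14 * 83668255425284801560576 = 1171355575953987221848064
14^42 = (14^21)^2 = 1171355575953987221848064^2 = 1372073885318497127491074758162987278899500548096

Result: 1372073885318497127491074758162987278899500548096
Multiplications needed: 7 (7 lines after 14^1)

14^42 = 1372073885318497127491074758162987278899500548096. Using exponentiation by squaring, this requires 7 multiplications. The key idea: if the exponent is even, square the half-power; if odd, multiply by the base once.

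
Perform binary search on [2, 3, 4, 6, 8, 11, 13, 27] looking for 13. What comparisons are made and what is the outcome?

Binary search for 13 in [2, 3, 4, 6, 8, 11, 13, 27]:

lo=0, hi=7, mid=3, arr[mid]=6 -> 6 < 13, search right half
lo=4, hi=7, mid=5, arr[mid]=11 -> 11 < 13, search right half
lo=6, hi=7, mid=6, arr[mid]=13 -> Found target at index 6!

Binary search finds 13 at index 6 after 3 comparisons. The search repeatedly halves the search space by comparing with the middle element.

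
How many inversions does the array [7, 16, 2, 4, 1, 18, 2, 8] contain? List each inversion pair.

Finding inversions in [7, 16, 2, 4, 1, 18, 2, 8]:

(0, 2): arr[0]=7 > arr[2]=2
(0, 3): arr[0]=7 > arr[3]=4
(0, 4): arr[0]=7 > arr[4]=1
(0, 6): arr[0]=7 > arr[6]=2
(1, 2): arr[1]=16 > arr[2]=2
(1, 3): arr[1]=16 > arr[3]=4
(1, 4): arr[1]=16 > arr[4]=1
(1, 6): arr[1]=16 > arr[6]=2
(1, 7): arr[1]=16 > arr[7]=8
(2, 4): arr[2]=2 > arr[4]=1
(3, 4): arr[3]=4 > arr[4]=1
(3, 6): arr[3]=4 > arr[6]=2
(5, 6): arr[5]=18 > arr[6]=2
(5, 7): arr[5]=18 > arr[7]=8

Total inversions: 14

The array has 14 inversion(s): (0,2), (0,3), (0,4), (0,6), (1,2), (1,3), (1,4), (1,6), (1,7), (2,4), (3,4), (3,6), (5,6), (5,7). Each pair (i,j) satisfies i < j and arr[i] > arr[j].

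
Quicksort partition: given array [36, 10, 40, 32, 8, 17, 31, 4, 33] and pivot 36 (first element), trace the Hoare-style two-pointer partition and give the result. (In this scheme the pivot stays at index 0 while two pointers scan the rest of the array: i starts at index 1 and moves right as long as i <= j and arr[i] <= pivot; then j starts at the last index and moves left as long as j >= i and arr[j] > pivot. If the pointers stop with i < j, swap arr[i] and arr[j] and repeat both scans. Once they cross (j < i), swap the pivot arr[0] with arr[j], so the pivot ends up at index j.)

Hoare-style two-pointer partition with pivot = 36:

Initial array: [36, 10, 40, 32, 8, 17, 31, 4, 33]

Pointers start at i = 1, j = 8.
i stops at index 2 (arr[2]=40 > 36), j stops at index 8 (arr[8]=33 <= 36): swap arr[2] and arr[8], array becomes [36, 10, 33, 32, 8, 17, 31, 4, 40]
i ends at 8, j ends at 7: the pointers have crossed (j < i), so scanning stops.

Swap pivot arr[0] with arr[7] to place pivot at position 7: [4, 10, 33, 32, 8, 17, 31, 36, 40]
Pivot position: 7

After partitioning with pivot 36, the array becomes [4, 10, 33, 32, 8, 17, 31, 36, 40]. The pivot is placed at index 7. All elements to the left of the pivot are <= 36, and all elements to the right are > 36.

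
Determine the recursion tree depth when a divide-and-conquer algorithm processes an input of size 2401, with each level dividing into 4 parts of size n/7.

For divide and conquer with division factor 7:

Problem sizes at each level:
Level 0: 2401
Level 1: 343
Level 2: 49
Level 3: 7
Level 4: 1

The root is level 0 and the size-1 base case is level 4 (the tree spans levels 0 through 4, i.e. 5 levels counting the root), so the depth is the number of divisions: log_7(2401) = 4

The recursion tree depth is log_7(2401) = 4. At each level, the problem size is divided by 7, so it takes 4 divisions to reduce to a base case of size 1. The algorithm makes 4 recursive calls at each level.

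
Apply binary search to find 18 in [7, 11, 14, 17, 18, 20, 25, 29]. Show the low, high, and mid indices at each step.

Binary search for 18 in [7, 11, 14, 17, 18, 20, 25, 29]:

lo=0, hi=7, mid=3, arr[mid]=17 -> 17 < 18, search right half
lo=4, hi=7, mid=5, arr[mid]=20 -> 20 > 18, search left half
lo=4, hi=4, mid=4, arr[mid]=18 -> Found target at index 4!

Binary search finds 18 at index 4 after 3 comparisons. The search repeatedly halves the search space by comparing with the middle element.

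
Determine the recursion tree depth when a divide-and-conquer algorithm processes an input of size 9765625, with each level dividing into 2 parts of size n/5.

For divide and conquer with division factor 5:

Problem sizes at each level:
Level 0: 9765625
Level 1: 1953125
Level 2: 390625
Level 3: 78125
Level 4: 15625
Level 5: 3125
Level 6: 625
Level 7: 125
Level 8: 25
Level 9: 5
Level 10: 1

The root is level 0 and the size-1 base case is level 10 (the tree spans levels 0 through 10, i.e. 11 levels counting the root), so the depth is the number of divisions: log_5(9765625) = 10

The recursion tree depth is log_5(9765625) = 10. At each level, the problem size is divided by 5, so it takes 10 divisions to reduce to a base case of size 1. The algorithm makes 2 recursive calls at each level.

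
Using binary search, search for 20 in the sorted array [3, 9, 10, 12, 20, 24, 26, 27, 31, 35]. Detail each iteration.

Binary search for 20 in [3, 9, 10, 12, 20, 24, 26, 27, 31, 35]:

lo=0, hi=9, mid=4, arr[mid]=20 -> Found target at index 4!

Binary search finds 20 at index 4 after 1 comparisons. The search repeatedly halves the search space by comparing with the middle element.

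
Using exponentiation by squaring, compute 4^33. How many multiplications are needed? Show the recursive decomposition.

Computing 4^33 by squaring (build up from 4^1; each line after the first costs one multiplication):

4^1 = 4
4^2 = (4^1)^2 = 4^2 = 16
4^4 = (4^2)^2 = 16^2 = 256
4^8 = (4^4)^2 = 256^2 = 65536
4^16 = (4^8)^2 = 65536^2 = 4294967296
4^32 = (4^16)^2 = 4294967296^2 = 18446744073709551616
4^33 = 4 * 4^32 = 4 * 18446744073709551616 = 73786976294838206464

Result: 73786976294838206464
Multiplications needed: 6 (6 lines after 4^1)

4^33 = 73786976294838206464. Using exponentiation by squaring, this requires 6 multiplications. The key idea: if the exponent is even, square the half-power; if odd, multiply by the base once.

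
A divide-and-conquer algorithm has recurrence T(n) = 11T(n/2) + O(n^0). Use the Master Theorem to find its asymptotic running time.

Master Theorem for T(n) = 11T(n/2) + O(n^0):

a = 11, b = 2, c = 0
log_b(a) = log_2(11) = 3.4594

Case 1: c = 0 < log_2(11) = 3.4594
T(n) = O(n^(log_2 11))

For T(n) = 11T(n/2) + O(n^0): log_2(11) = 3.4594. This is Case 1 of the Master Theorem (c < log_b(a), work dominated by leaves), giving O(n^(log_2 11)).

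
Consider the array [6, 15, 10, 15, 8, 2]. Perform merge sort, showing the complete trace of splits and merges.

Merge sort trace:

Split: [6, 15, 10, 15, 8, 2] -> [6, 15, 10] and [15, 8, 2]
  Split: [6, 15, 10] -> [6] and [15, 10]
    Split: [15, 10] -> [15] and [10]
    Merge: [15] + [10] -> [10, 15]
  Merge: [6] + [10, 15] -> [6, 10, 15]
  Split: [15, 8, 2] -> [15] and [8, 2]
    Split: [8, 2] -> [8] and [2]
    Merge: [8] + [2] -> [2, 8]
  Merge: [15] + [2, 8] -> [2, 8, 15]
Merge: [6, 10, 15] + [2, 8, 15] -> [2, 6, 8, 10, 15, 15]

Final sorted array: [2, 6, 8, 10, 15, 15]

The merge sort proceeds by recursively splitting the array and merging sorted halves.
After all merges, the sorted array is [2, 6, 8, 10, 15, 15].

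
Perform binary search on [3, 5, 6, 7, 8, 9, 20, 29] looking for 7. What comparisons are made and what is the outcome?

Binary search for 7 in [3, 5, 6, 7, 8, 9, 20, 29]:

lo=0, hi=7, mid=3, arr[mid]=7 -> Found target at index 3!

Binary search finds 7 at index 3 after 1 comparisons. The search repeatedly halves the search space by comparing with the middle element.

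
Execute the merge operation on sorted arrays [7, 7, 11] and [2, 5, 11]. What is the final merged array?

Merging process:

Compare 7 vs 2: take 2 from right. Merged: [2]
Compare 7 vs 5: take 5 from right. Merged: [2, 5]
Compare 7 vs 11: take 7 from left. Merged: [2, 5, 7]
Compare 7 vs 11: take 7 from left. Merged: [2, 5, 7, 7]
Compare 11 vs 11: take 11 from left. Merged: [2, 5, 7, 7, 11]
Append remaining from right: [11]. Merged: [2, 5, 7, 7, 11, 11]

Final merged array: [2, 5, 7, 7, 11, 11]
Total comparisons: 5

The merged array is [2, 5, 7, 7, 11, 11], requiring 5 comparisons. The merge step runs in O(n) time where n is the total number of elements.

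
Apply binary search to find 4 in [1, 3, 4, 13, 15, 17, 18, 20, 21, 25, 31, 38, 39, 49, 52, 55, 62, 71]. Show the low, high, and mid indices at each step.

Binary search for 4 in [1, 3, 4, 13, 15, 17, 18, 20, 21, 25, 31, 38, 39, 49, 52, 55, 62, 71]:

lo=0, hi=17, mid=8, arr[mid]=21 -> 21 > 4, search left half
lo=0, hi=7, mid=3, arr[mid]=13 -> 13 > 4, search left half
lo=0, hi=2, mid=1, arr[mid]=3 -> 3 < 4, search right half
lo=2, hi=2, mid=2, arr[mid]=4 -> Found target at index 2!

Binary search finds 4 at index 2 after 4 comparisons. The search repeatedly halves the search space by comparing with the middle element.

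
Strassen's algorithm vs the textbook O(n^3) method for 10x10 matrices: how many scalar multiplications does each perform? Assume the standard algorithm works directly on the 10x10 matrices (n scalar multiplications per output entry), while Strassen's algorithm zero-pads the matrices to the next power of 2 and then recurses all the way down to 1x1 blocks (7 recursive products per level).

Matrix multiplication for 10x10 matrices:

Strassen's algorithm requires power-of-2 dimensions. Pad 10x10 to 16x16 (next power of 2).

Standard algorithm: 10^3 = 1000 multiplications
Strassen's algorithm: 7^(log2(16)) = 7^4 = 2401 multiplications
Difference: 1000 - 2401 = -1401 (Strassen uses MORE here due to padding overhead — for small or just-over-power-of-2 n, padding can outweigh the per-level savings)

Standard: 1000 multiplications (10^3). Strassen: 2401 multiplications (7^4, after padding to 16x16). Strassen reduces 8 recursive multiplications to 7 at each level.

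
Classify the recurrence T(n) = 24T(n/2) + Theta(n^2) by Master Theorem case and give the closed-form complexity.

Master Theorem for T(n) = 24T(n/2) + O(n^2):

a = 24, b = 2, c = 2
log_b(a) = log_2(24) = 4.5850

Case 1: c = 2 < log_2(24) = 4.5850
T(n) = O(n^(log_2 24))

For T(n) = 24T(n/2) + O(n^2): log_2(24) = 4.5850. This is Case 1 of the Master Theorem (c < log_b(a), work dominated by leaves), giving O(n^(log_2 24)).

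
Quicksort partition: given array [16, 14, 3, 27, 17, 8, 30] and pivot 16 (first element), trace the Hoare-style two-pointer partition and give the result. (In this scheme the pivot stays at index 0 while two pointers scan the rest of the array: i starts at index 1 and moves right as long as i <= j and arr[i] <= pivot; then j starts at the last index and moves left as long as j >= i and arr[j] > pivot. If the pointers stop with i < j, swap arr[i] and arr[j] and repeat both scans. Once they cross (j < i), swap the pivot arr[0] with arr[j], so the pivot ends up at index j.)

Hoare-style two-pointer partition with pivot = 16:

Initial array: [16, 14, 3, 27, 17, 8, 30]

Pointers start at i = 1, j = 6.
i stops at index 3 (arr[3]=27 > 16), j stops at index 5 (arr[5]=8 <= 16): swap arr[3] and arr[5], array becomes [16, 14, 3, 8, 17, 27, 30]
i ends at 4, j ends at 3: the pointers have crossed (j < i), so scanning stops.

Swap pivot arr[0] with arr[3] to place pivot at position 3: [8, 14, 3, 16, 17, 27, 30]
Pivot position: 3

After partitioning with pivot 16, the array becomes [8, 14, 3, 16, 17, 27, 30]. The pivot is placed at index 3. All elements to the left of the pivot are <= 16, and all elements to the right are > 16.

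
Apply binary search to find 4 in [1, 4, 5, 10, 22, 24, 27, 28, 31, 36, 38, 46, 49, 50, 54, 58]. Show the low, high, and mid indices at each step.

Binary search for 4 in [1, 4, 5, 10, 22, 24, 27, 28, 31, 36, 38, 46, 49, 50, 54, 58]:

lo=0, hi=15, mid=7, arr[mid]=28 -> 28 > 4, search left half
lo=0, hi=6, mid=3, arr[mid]=10 -> 10 > 4, search left half
lo=0, hi=2, mid=1, arr[mid]=4 -> Found target at index 1!

Binary search finds 4 at index 1 after 3 comparisons. The search repeatedly halves the search space by comparing with the middle element.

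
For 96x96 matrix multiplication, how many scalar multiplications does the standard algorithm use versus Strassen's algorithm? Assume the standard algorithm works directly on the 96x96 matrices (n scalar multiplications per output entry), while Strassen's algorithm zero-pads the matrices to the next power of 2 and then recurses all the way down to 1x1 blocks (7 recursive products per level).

Matrix multiplication for 96x96 matrices:

Strassen's algorithm requires power-of-2 dimensions. Pad 96x96 to 128x128 (next power of 2).

Standard algorithm: 96^3 = 884736 multiplications
Strassen's algorithm: 7^(log2(128)) = 7^7 = 823543 multiplications
Savings: 884736 - 823543 = 61193 multiplications

Standard: 884736 multiplications (96^3). Strassen: 823543 multiplications (7^7, after padding to 128x128). Strassen reduces 8 recursive multiplications to 7 at each level.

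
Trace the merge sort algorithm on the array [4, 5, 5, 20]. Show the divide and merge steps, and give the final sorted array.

Merge sort trace:

Split: [4, 5, 5, 20] -> [4, 5] and [5, 20]
  Split: [4, 5] -> [4] and [5]
  Merge: [4] + [5] -> [4, 5]
  Split: [5, 20] -> [5] and [20]
  Merge: [5] + [20] -> [5, 20]
Merge: [4, 5] + [5, 20] -> [4, 5, 5, 20]

Final sorted array: [4, 5, 5, 20]

The merge sort proceeds by recursively splitting the array and merging sorted halves.
After all merges, the sorted array is [4, 5, 5, 20].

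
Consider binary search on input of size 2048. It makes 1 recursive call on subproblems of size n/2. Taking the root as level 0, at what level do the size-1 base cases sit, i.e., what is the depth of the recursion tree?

For divide and conquer with division factor 2:

Problem sizes at each level:
Level 0: 2048
Level 1: 1024
Level 2: 512
Level 3: 256
Level 4: 128
Level 5: 64
Level 6: 32
Level 7: 16
Level 8: 8
Level 9: 4
Level 10: 2
Level 11: 1

The root is level 0 and the size-1 base case is level 11 (the tree spans levels 0 through 11, i.e. 12 levels counting the root), so the depth is the number of divisions: log_2(2048) = 11

The recursion tree depth is log_2(2048) = 11. At each level, the problem size is divided by 2, so it takes 11 divisions to reduce to a base case of size 1. The algorithm makes 1 recursive call at each level.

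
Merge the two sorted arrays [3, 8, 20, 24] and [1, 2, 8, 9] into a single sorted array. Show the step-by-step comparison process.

Merging process:

Compare 3 vs 1: take 1 from right. Merged: [1]
Compare 3 vs 2: take 2 from right. Merged: [1, 2]
Compare 3 vs 8: take 3 from left. Merged: [1, 2, 3]
Compare 8 vs 8: take 8 from left. Merged: [1, 2, 3, 8]
Compare 20 vs 8: take 8 from right. Merged: [1, 2, 3, 8, 8]
Compare 20 vs 9: take 9 from right. Merged: [1, 2, 3, 8, 8, 9]
Append remaining from left: [20, 24]. Merged: [1, 2, 3, 8, 8, 9, 20, 24]

Final merged array: [1, 2, 3, 8, 8, 9, 20, 24]
Total comparisons: 6

The merged array is [1, 2, 3, 8, 8, 9, 20, 24], requiring 6 comparisons. The merge step runs in O(n) time where n is the total number of elements.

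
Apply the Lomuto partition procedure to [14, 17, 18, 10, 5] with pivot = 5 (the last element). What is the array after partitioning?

Lomuto partition with pivot = 5:

Initial array: [14, 17, 18, 10, 5]

arr[0]=14 > 5: no swap
arr[1]=17 > 5: no swap
arr[2]=18 > 5: no swap
arr[3]=10 > 5: no swap

Place pivot at position 0: [5, 17, 18, 10, 14]
Pivot position: 0

After partitioning with pivot 5, the array becomes [5, 17, 18, 10, 14]. The pivot is placed at index 0. All elements to the left of the pivot are <= 5, and all elements to the right are > 5.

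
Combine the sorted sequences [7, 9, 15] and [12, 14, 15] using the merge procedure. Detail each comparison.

Merging process:

Compare 7 vs 12: take 7 from left. Merged: [7]
Compare 9 vs 12: take 9 from left. Merged: [7, 9]
Compare 15 vs 12: take 12 from right. Merged: [7, 9, 12]
Compare 15 vs 14: take 14 from right. Merged: [7, 9, 12, 14]
Compare 15 vs 15: take 15 from left. Merged: [7, 9, 12, 14, 15]
Append remaining from right: [15]. Merged: [7, 9, 12, 14, 15, 15]

Final merged array: [7, 9, 12, 14, 15, 15]
Total comparisons: 5

The merged array is [7, 9, 12, 14, 15, 15], requiring 5 comparisons. The merge step runs in O(n) time where n is the total number of elements.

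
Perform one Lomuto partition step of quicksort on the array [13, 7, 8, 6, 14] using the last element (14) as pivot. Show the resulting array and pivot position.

Lomuto partition with pivot = 14:

Initial array: [13, 7, 8, 6, 14]

arr[0]=13 <= 14: swap with position 0, array becomes [13, 7, 8, 6, 14]
arr[1]=7 <= 14: swap with position 1, array becomes [13, 7, 8, 6, 14]
arr[2]=8 <= 14: swap with position 2, array becomes [13, 7, 8, 6, 14]
arr[3]=6 <= 14: swap with position 3, array becomes [13, 7, 8, 6, 14]

Place pivot at position 4: [13, 7, 8, 6, 14]
Pivot position: 4

After partitioning with pivot 14, the array becomes [13, 7, 8, 6, 14]. The pivot is placed at index 4. All elements to the left of the pivot are <= 14, and all elements to the right are > 14.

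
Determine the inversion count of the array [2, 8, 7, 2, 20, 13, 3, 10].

Finding inversions in [2, 8, 7, 2, 20, 13, 3, 10]:

(1, 2): arr[1]=8 > arr[2]=7
(1, 3): arr[1]=8 > arr[3]=2
(1, 6): arr[1]=8 > arr[6]=3
(2, 3): arr[2]=7 > arr[3]=2
(2, 6): arr[2]=7 > arr[6]=3
(4, 5): arr[4]=20 > arr[5]=13
(4, 6): arr[4]=20 > arr[6]=3
(4, 7): arr[4]=20 > arr[7]=10
(5, 6): arr[5]=13 > arr[6]=3
(5, 7): arr[5]=13 > arr[7]=10

Total inversions: 10

The array has 10 inversion(s): (1,2), (1,3), (1,6), (2,3), (2,6), (4,5), (4,6), (4,7), (5,6), (5,7). Each pair (i,j) satisfies i < j and arr[i] > arr[j].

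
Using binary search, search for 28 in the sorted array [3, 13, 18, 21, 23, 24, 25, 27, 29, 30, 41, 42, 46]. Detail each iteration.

Binary search for 28 in [3, 13, 18, 21, 23, 24, 25, 27, 29, 30, 41, 42, 46]:

lo=0, hi=12, mid=6, arr[mid]=25 -> 25 < 28, search right half
lo=7, hi=12, mid=9, arr[mid]=30 -> 30 > 28, search left half
lo=7, hi=8, mid=7, arr[mid]=27 -> 27 < 28, search right half
lo=8, hi=8, mid=8, arr[mid]=29 -> 29 > 28, search left half
lo=8 > hi=7, target 28 not found

Binary search determines that 28 is not in the array after 4 comparisons. The search space was exhausted without finding the target.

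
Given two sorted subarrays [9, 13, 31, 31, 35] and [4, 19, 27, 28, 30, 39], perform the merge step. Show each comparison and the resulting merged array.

Merging process:

Compare 9 vs 4: take 4 from right. Merged: [4]
Compare 9 vs 19: take 9 from left. Merged: [4, 9]
Compare 13 vs 19: take 13 from left. Merged: [4, 9, 13]
Compare 31 vs 19: take 19 from right. Merged: [4, 9, 13, 19]
Compare 31 vs 27: take 27 from right. Merged: [4, 9, 13, 19, 27]
Compare 31 vs 28: take 28 from right. Merged: [4, 9, 13, 19, 27, 28]
Compare 31 vs 30: take 30 from right. Merged: [4, 9, 13, 19, 27, 28, 30]
Compare 31 vs 39: take 31 from left. Merged: [4, 9, 13, 19, 27, 28, 30, 31]
Compare 31 vs 39: take 31 from left. Merged: [4, 9, 13, 19, 27, 28, 30, 31, 31]
Compare 35 vs 39: take 35 from left. Merged: [4, 9, 13, 19, 27, 28, 30, 31, 31, 35]
Append remaining from right: [39]. Merged: [4, 9, 13, 19, 27, 28, 30, 31, 31, 35, 39]

Final merged array: [4, 9, 13, 19, 27, 28, 30, 31, 31, 35, 39]
Total comparisons: 10

The merged array is [4, 9, 13, 19, 27, 28, 30, 31, 31, 35, 39], requiring 10 comparisons. The merge step runs in O(n) time where n is the total number of elements.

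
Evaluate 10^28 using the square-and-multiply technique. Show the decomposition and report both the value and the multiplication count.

Computing 10^28 by squaring (build up from 10^1; each line after the first costs one multiplication):

10^1 = 10
10^2 = (10^1)^2 = 10^2 = 100
10^3 = 10 * 10^2 = 10 * 100 = 1000
10^6 = (10^3)^2 = 1000^2 = 1000000
10^7 = 10 * 10^6 = 10 * 1000000 = 10000000
10^14 = (10^7)^2 = 10000000^2 = 100000000000000
10^28 = (10^14)^2 = 100000000000000^2 = 10000000000000000000000000000

Result: 10000000000000000000000000000
Multiplications needed: 6 (6 lines after 10^1)

10^28 = 10000000000000000000000000000. Using exponentiation by squaring, this requires 6 multiplications. The key idea: if the exponent is even, square the half-power; if odd, multiply by the base once.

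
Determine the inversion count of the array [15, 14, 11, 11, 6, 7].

Finding inversions in [15, 14, 11, 11, 6, 7]:

(0, 1): arr[0]=15 > arr[1]=14
(0, 2): arr[0]=15 > arr[2]=11
(0, 3): arr[0]=15 > arr[3]=11
(0, 4): arr[0]=15 > arr[4]=6
(0, 5): arr[0]=15 > arr[5]=7
(1, 2): arr[1]=14 > arr[2]=11
(1, 3): arr[1]=14 > arr[3]=11
(1, 4): arr[1]=14 > arr[4]=6
(1, 5): arr[1]=14 > arr[5]=7
(2, 4): arr[2]=11 > arr[4]=6
(2, 5): arr[2]=11 > arr[5]=7
(3, 4): arr[3]=11 > arr[4]=6
(3, 5): arr[3]=11 > arr[5]=7

Total inversions: 13

The array has 13 inversion(s): (0,1), (0,2), (0,3), (0,4), (0,5), (1,2), (1,3), (1,4), (1,5), (2,4), (2,5), (3,4), (3,5). Each pair (i,j) satisfies i < j and arr[i] > arr[j].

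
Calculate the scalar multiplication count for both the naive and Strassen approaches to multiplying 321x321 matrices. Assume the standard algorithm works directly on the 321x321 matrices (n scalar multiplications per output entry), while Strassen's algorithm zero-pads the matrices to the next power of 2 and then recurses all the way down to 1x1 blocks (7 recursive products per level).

Matrix multiplication for 321x321 matrices:

Strassen's algorithm requires power-of-2 dimensions. Pad 321x321 to 512x512 (next power of 2).

Standard algorithm: 321^3 = 33076161 multiplications
Strassen's algorithm: 7^(log2(512)) = 7^9 = 40353607 multiplications
Difference: 33076161 - 40353607 = -7277446 (Strassen uses MORE here due to padding overhead — for small or just-over-power-of-2 n, padding can outweigh the per-level savings)

Standard: 33076161 multiplications (321^3). Strassen: 40353607 multiplications (7^9, after padding to 512x512). Strassen reduces 8 recursive multiplications to 7 at each level.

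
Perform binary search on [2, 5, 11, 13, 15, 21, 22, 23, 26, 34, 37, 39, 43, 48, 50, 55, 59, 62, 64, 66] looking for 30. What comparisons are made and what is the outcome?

Binary search for 30 in [2, 5, 11, 13, 15, 21, 22, 23, 26, 34, 37, 39, 43, 48, 50, 55, 59, 62, 64, 66]:

lo=0, hi=19, mid=9, arr[mid]=34 -> 34 > 30, search left half
lo=0, hi=8, mid=4, arr[mid]=15 -> 15 < 30, search right half
lo=5, hi=8, mid=6, arr[mid]=22 -> 22 < 30, search right half
lo=7, hi=8, mid=7, arr[mid]=23 -> 23 < 30, search right half
lo=8, hi=8, mid=8, arr[mid]=26 -> 26 < 30, search right half
lo=9 > hi=8, target 30 not found

Binary search determines that 30 is not in the array after 5 comparisons. The search space was exhausted without finding the target.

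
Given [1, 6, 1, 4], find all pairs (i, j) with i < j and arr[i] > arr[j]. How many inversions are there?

Finding inversions in [1, 6, 1, 4]:

(1, 2): arr[1]=6 > arr[2]=1
(1, 3): arr[1]=6 > arr[3]=4

Total inversions: 2

The array has 2 inversion(s): (1,2), (1,3). Each pair (i,j) satisfies i < j and arr[i] > arr[j].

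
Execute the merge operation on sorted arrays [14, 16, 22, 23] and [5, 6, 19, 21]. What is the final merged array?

Merging process:

Compare 14 vs 5: take 5 from right. Merged: [5]
Compare 14 vs 6: take 6 from right. Merged: [5, 6]
Compare 14 vs 19: take 14 from left. Merged: [5, 6, 14]
Compare 16 vs 19: take 16 from left. Merged: [5, 6, 14, 16]
Compare 22 vs 19: take 19 from right. Merged: [5, 6, 14, 16, 19]
Compare 22 vs 21: take 21 from right. Merged: [5, 6, 14, 16, 19, 21]
Append remaining from left: [22, 23]. Merged: [5, 6, 14, 16, 19, 21, 22, 23]

Final merged array: [5, 6, 14, 16, 19, 21, 22, 23]
Total comparisons: 6

The merged array is [5, 6, 14, 16, 19, 21, 22, 23], requiring 6 comparisons. The merge step runs in O(n) time where n is the total number of elements.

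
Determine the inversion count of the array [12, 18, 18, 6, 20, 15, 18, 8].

Finding inversions in [12, 18, 18, 6, 20, 15, 18, 8]:

(0, 3): arr[0]=12 > arr[3]=6
(0, 7): arr[0]=12 > arr[7]=8
(1, 3): arr[1]=18 > arr[3]=6
(1, 5): arr[1]=18 > arr[5]=15
(1, 7): arr[1]=18 > arr[7]=8
(2, 3): arr[2]=18 > arr[3]=6
(2, 5): arr[2]=18 > arr[5]=15
(2, 7): arr[2]=18 > arr[7]=8
(4, 5): arr[4]=20 > arr[5]=15
(4, 6): arr[4]=20 > arr[6]=18
(4, 7): arr[4]=20 > arr[7]=8
(5, 7): arr[5]=15 > arr[7]=8
(6, 7): arr[6]=18 > arr[7]=8

Total inversions: 13

The array has 13 inversion(s): (0,3), (0,7), (1,3), (1,5), (1,7), (2,3), (2,5), (2,7), (4,5), (4,6), (4,7), (5,7), (6,7). Each pair (i,j) satisfies i < j and arr[i] > arr[j].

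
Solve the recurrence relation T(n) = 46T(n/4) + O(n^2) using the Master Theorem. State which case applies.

Master Theorem for T(n) = 46T(n/4) + O(n^2):

a = 46, b = 4, c = 2
log_b(a) = log_4(46) = 2.7618

Case 1: c = 2 < log_4(46) = 2.7618
T(n) = O(n^(log_4 46))

For T(n) = 46T(n/4) + O(n^2): log_4(46) = 2.7618. This is Case 1 of the Master Theorem (c < log_b(a), work dominated by leaves), giving O(n^(log_4 46)).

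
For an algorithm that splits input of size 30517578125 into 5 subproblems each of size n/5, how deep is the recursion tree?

For divide and conquer with division factor 5:

Problem sizes at each level:
Level 0: 30517578125
Level 1: 6103515625
Level 2: 1220703125
Level 3: 244140625
Level 4: 48828125
Level 5: 9765625
Level 6: 1953125
Level 7: 390625
Level 8: 78125
Level 9: 15625
Level 10: 3125
Level 11: 625
Level 12: 125
Level 13: 25
Level 14: 5
Level 15: 1

The root is level 0 and the size-1 base case is level 15 (the tree spans levels 0 through 15, i.e. 16 levels counting the root), so the depth is the number of divisions: log_5(30517578125) = 15

The recursion tree depth is log_5(30517578125) = 15. At each level, the problem size is divided by 5, so it takes 15 divisions to reduce to a base case of size 1. The algorithm makes 5 recursive calls at each level.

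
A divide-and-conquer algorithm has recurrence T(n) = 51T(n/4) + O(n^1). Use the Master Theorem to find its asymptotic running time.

Master Theorem for T(n) = 51T(n/4) + O(n^1):

a = 51, b = 4, c = 1
log_b(a) = log_4(51) = 2.8362

Case 1: c = 1 < log_4(51) = 2.8362
T(n) = O(n^(log_4 51))

For T(n) = 51T(n/4) + O(n^1): log_4(51) = 2.8362. This is Case 1 of the Master Theorem (c < log_b(a), work dominated by leaves), giving O(n^(log_4 51)).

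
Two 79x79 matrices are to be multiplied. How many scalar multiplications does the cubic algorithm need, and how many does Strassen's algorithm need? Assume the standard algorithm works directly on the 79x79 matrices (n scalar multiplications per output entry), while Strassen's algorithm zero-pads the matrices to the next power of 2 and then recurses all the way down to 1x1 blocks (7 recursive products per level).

Matrix multiplication for 79x79 matrices:

Strassen's algorithm requires power-of-2 dimensions. Pad 79x79 to 128x128 (next power of 2).

Standard algorithm: 79^3 = 493039 multiplications
Strassen's algorithm: 7^(log2(128)) = 7^7 = 823543 multiplications
Difference: 493039 - 823543 = -330504 (Strassen uses MORE here due to padding overhead — for small or just-over-power-of-2 n, padding can outweigh the per-level savings)

Standard: 493039 multiplications (79^3). Strassen: 823543 multiplications (7^7, after padding to 128x128). Strassen reduces 8 recursive multiplications to 7 at each level.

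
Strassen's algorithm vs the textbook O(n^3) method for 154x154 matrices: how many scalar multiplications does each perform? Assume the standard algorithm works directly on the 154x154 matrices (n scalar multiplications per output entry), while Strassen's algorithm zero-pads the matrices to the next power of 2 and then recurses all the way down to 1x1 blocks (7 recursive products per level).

Matrix multiplication for 154x154 matrices:

Strassen's algorithm requires power-of-2 dimensions. Pad 154x154 to 256x256 (next power of 2).

Standard algorithm: 154^3 = 3652264 multiplications
Strassen's algorithm: 7^(log2(256)) = 7^8 = 5764801 multiplications
Difference: 3652264 - 5764801 = -2112537 (Strassen uses MORE here due to padding overhead — for small or just-over-power-of-2 n, padding can outweigh the per-level savings)

Standard: 3652264 multiplications (154^3). Strassen: 5764801 multiplications (7^8, after padding to 256x256). Strassen reduces 8 recursive multiplications to 7 at each level.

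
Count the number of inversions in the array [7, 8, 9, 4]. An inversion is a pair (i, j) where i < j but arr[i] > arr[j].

Finding inversions in [7, 8, 9, 4]:

(0, 3): arr[0]=7 > arr[3]=4
(1, 3): arr[1]=8 > arr[3]=4
(2, 3): arr[2]=9 > arr[3]=4

Total inversions: 3

The array has 3 inversion(s): (0,3), (1,3), (2,3). Each pair (i,j) satisfies i < j and arr[i] > arr[j].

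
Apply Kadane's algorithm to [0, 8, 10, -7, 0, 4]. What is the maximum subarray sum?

Using Kadane's algorithm on [0, 8, 10, -7, 0, 4]:

Scanning through the array:
Position 1 (value 8): max_ending_here = 8, max_so_far = 8
Position 2 (value 10): max_ending_here = 18, max_so_far = 18
Position 3 (value -7): max_ending_here = 11, max_so_far = 18
Position 4 (value 0): max_ending_here = 11, max_so_far = 18
Position 5 (value 4): max_ending_here = 15, max_so_far = 18

Maximum subarray: [0, 8, 10]
Maximum sum: 18

The maximum subarray is [0, 8, 10] with sum 18. This subarray runs from index 0 to index 2.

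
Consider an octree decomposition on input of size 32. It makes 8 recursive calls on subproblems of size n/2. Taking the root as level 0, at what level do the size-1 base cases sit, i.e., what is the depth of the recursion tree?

For divide and conquer with division factor 2:

Problem sizes at each level:
Level 0: 32
Level 1: 16
Level 2: 8
Level 3: 4
Level 4: 2
Level 5: 1

The root is level 0 and the size-1 base case is level 5 (the tree spans levels 0 through 5, i.e. 6 levels counting the root), so the depth is the number of divisions: log_2(32) = 5

The recursion tree depth is log_2(32) = 5. At each level, the problem size is divided by 2, so it takes 5 divisions to reduce to a base case of size 1. The algorithm makes 8 recursive calls at each level.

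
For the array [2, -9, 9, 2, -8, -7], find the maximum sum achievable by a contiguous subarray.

Using Kadane's algorithm on [2, -9, 9, 2, -8, -7]:

Scanning through the array:
Position 1 (value -9): max_ending_here = -7, max_so_far = 2
Position 2 (value 9): max_ending_here = 9, max_so_far = 9
Position 3 (value 2): max_ending_here = 11, max_so_far = 11
Position 4 (value -8): max_ending_here = 3, max_so_far = 11
Position 5 (value -7): max_ending_here = -4, max_so_far = 11

Maximum subarray: [9, 2]
Maximum sum: 11

The maximum subarray is [9, 2] with sum 11. This subarray runs from index 2 to index 3.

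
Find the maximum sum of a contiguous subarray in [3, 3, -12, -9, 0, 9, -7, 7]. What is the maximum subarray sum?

Using Kadane's algorithm on [3, 3, -12, -9, 0, 9, -7, 7]:

Scanning through the array:
Position 1 (value 3): max_ending_here = 6, max_so_far = 6
Position 2 (value -12): max_ending_here = -6, max_so_far = 6
Position 3 (value -9): max_ending_here = -9, max_so_far = 6
Position 4 (value 0): max_ending_here = 0, max_so_far = 6
Position 5 (value 9): max_ending_here = 9, max_so_far = 9
Position 6 (value -7): max_ending_here = 2, max_so_far = 9
Position 7 (value 7): max_ending_here = 9, max_so_far = 9

Maximum subarray: [0, 9]
Maximum sum: 9

The maximum subarray is [0, 9] with sum 9. This subarray runs from index 4 to index 5.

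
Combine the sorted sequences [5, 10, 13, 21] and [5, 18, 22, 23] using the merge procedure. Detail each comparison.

Merging process:

Compare 5 vs 5: take 5 from left. Merged: [5]
Compare 10 vs 5: take 5 from right. Merged: [5, 5]
Compare 10 vs 18: take 10 from left. Merged: [5, 5, 10]
Compare 13 vs 18: take 13 from left. Merged: [5, 5, 10, 13]
Compare 21 vs 18: take 18 from right. Merged: [5, 5, 10, 13, 18]
Compare 21 vs 22: take 21 from left. Merged: [5, 5, 10, 13, 18, 21]
Append remaining from right: [22, 23]. Merged: [5, 5, 10, 13, 18, 21, 22, 23]

Final merged array: [5, 5, 10, 13, 18, 21, 22, 23]
Total comparisons: 6

The merged array is [5, 5, 10, 13, 18, 21, 22, 23], requiring 6 comparisons. The merge step runs in O(n) time where n is the total number of elements.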